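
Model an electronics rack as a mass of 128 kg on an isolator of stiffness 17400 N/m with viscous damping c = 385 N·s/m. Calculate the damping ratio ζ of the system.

0.129

ω_n = √(k/m) = √(17400/128) = 11.66 rad/s.
Critical damping c_c = 2√(k·m) = 2√(17400 × 128) = 2985 N·s/m, so ζ = c/c_c = 385/2985 = 0.1290.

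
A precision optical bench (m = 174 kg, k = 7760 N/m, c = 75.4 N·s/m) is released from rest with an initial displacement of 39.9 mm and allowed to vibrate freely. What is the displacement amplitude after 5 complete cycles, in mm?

14.4 mm

ζ = c/(2√(km)) = 75.4/(2√(7760 × 174)) = 75.4/2324 = 0.03244.
Logarithmic decrement δ = 2πζ/√(1 − ζ²) = 2π × 0.03244/√(1 − 0.00105) = 0.2040.
After n cycles, x_n/x₀ = e^(−nδ), so x_5 = 39.9 × e^(−5 × 0.2040) = 39.9 × 0.3607 = 14.39 mm.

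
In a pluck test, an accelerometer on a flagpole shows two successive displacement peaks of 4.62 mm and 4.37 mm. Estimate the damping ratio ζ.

0.00885

Logarithmic decrement δ = (1/n)·ln(x₀/x_n) = (1/1)·ln(4.62/4.37) = (1/1)·ln(1.057) = 0.05563.
ζ = δ/√(4π² + δ²) = 0.05563/√(39.48 + 0.00309) = 0.05563/6.283 = 0.008854.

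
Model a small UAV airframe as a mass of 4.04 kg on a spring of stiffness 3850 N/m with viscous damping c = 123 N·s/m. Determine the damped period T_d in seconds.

0.234 s

ω_n = √(k/m) = √(3850/4.04) = 30.87 rad/s.
Critical damping c_c = 2√(k·m) = 2√(3850 × 4.04) = 249.4 N·s/m, so ζ = c/c_c = 123/249.4 = 0.4931.
ω_d = ω_n√(1 − ζ²) = 30.87 × √(1 − 0.243) = 26.86 rad/s.
T_d = 2π/ω_d = 0.2340 s.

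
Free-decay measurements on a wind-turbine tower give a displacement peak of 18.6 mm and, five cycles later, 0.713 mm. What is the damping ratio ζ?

Logarithmic decrement δ = (1/n)·ln(x₀/x_n) = (1/5)·ln(18.6/0.713) = (1/5)·ln(26.09) = 0.6523.
ζ = δ/√(4π² + δ²) = 0.6523/√(39.48 + 0.425) = 0.6523/6.317 = 0.1033.

0.103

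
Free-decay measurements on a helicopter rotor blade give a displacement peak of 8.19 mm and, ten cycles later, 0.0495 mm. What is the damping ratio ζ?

Logarithmic decrement δ = (1/n)·ln(x₀/x_n) = (1/10)·ln(8.19/0.0495) = (1/10)·ln(165.5) = 0.5109.
ζ = δ/√(4π² + δ²) = 0.5109/√(39.48 + 0.261) = 0.5109/6.304 = 0.08104.

0.0810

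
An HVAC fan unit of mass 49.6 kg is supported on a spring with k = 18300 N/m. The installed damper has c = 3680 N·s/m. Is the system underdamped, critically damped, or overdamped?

c_c = 2√(k·m) = 1905 N·s/m; ζ = c/c_c = 3680/1905 = 1.93.
Since ζ > 1 the system is overdamped.

overdamped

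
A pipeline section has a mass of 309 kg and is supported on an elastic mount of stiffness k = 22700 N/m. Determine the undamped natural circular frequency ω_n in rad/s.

8.57 rad/s

ω_n = √(k/m) = √(22700/309) = √73.46 = 8.571 rad/s.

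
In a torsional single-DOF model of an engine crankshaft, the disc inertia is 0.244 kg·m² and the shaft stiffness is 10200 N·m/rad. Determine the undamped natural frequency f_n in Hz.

32.5 Hz

ω_n = √(k_t/J) = √(10200/0.244) = √41800 = 204.5 rad/s.
f_n = ω_n/(2π) = 204.5/6.283 = 32.54 Hz.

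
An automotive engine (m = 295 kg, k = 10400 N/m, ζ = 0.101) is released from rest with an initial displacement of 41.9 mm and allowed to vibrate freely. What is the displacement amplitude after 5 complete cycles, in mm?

1.73 mm

Logarithmic decrement δ = 2πζ/√(1 − ζ²) = 2π × 0.1010/√(1 − 0.0102) = 0.6379.
After n cycles, x_n/x₀ = e^(−nδ), so x_5 = 41.9 × e^(−5 × 0.6379) = 41.9 × 0.04120 = 1.726 mm.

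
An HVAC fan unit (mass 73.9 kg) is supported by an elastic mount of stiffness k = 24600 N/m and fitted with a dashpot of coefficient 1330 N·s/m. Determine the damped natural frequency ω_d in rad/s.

15.9 rad/s

ω_n = √(k/m) = √(24600/73.9) = 18.25 rad/s.
Critical damping c_c = 2√(k·m) = 2√(24600 × 73.9) = 2697 N·s/m, so ζ = c/c_c = 1330/2697 = 0.4932.
ω_d = ω_n√(1 − ζ²) = 18.25 × √(1 − 0.243) = 15.87 rad/s.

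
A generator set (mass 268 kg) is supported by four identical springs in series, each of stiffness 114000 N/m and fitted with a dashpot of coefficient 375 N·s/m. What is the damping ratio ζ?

Series springs: 1/k_eq = 4/114000, so k_eq = 114000/4 = 28500 N/m.
ω_n = √(k_eq/m) = √(28500/268) = 10.31 rad/s.
Critical damping c_c = 2√(k_eq·m) = 2√(28500 × 268) = 5527 N·s/m, so ζ = c/c_c = 375/5527 = 0.06784.

0.0678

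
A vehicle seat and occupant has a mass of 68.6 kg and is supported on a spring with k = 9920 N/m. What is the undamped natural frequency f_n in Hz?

ω_n = √(k/m) = √(9920/68.6) = √144.6 = 12.03 rad/s.
f_n = ω_n/(2π) = 12.03/6.283 = 1.914 Hz.

1.91 Hz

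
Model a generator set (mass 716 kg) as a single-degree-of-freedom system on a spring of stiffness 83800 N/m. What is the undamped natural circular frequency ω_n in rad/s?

ω_n = √(k/m) = √(83800/716) = √117.0 = 10.82 rad/s.

10.8 rad/s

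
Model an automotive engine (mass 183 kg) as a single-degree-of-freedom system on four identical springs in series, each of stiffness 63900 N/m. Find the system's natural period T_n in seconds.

0.672 s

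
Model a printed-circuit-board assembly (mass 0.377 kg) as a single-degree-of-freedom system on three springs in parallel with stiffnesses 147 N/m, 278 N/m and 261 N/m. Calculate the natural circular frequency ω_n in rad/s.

42.7 rad/s

Parallel springs add: k_eq = 147 + 278 + 261 = 686.0 N/m.
ω_n = √(k_eq/m) = √(686.0/0.377) = √1820 = 42.66 rad/s.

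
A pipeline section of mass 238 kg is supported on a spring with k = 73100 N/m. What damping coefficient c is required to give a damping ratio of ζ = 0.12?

c_c = 2√(k·m) = 2√(73100 × 238) = 8342 N·s/m.
c = ζ·c_c = 0.12 × 8342 = 1001 N·s/m.

1000 N·s/m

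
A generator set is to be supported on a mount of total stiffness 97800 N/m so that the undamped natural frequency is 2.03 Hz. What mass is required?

ω_n = 2πf_n = 2π × 2.03 = 12.75 rad/s.
m = k/ω_n² = 97800/12.75² = 97800/162.7 = 601.2 kg.

601 kg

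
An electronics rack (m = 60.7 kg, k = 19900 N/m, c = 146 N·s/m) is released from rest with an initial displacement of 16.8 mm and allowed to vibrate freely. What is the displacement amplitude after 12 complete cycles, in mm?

ζ = c/(2√(km)) = 146/(2√(19900 × 60.7)) = 146/2198 = 0.06642.
Logarithmic decrement δ = 2πζ/√(1 − ζ²) = 2π × 0.06642/√(1 − 0.00441) = 0.4183.
After n cycles, x_n/x₀ = e^(−nδ), so x_12 = 16.8 × e^(−12 × 0.4183) = 16.8 × 0.006611 = 0.1111 mm.

0.111 mm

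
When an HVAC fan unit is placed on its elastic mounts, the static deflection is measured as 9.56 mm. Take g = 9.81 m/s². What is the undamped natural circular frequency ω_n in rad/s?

32.0 rad/s

ω_n = √(g/δ_st) = √(9.81/0.00956) = √1026 = 32.03 rad/s.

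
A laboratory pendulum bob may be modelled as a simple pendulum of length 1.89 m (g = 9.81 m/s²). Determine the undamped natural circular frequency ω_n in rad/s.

2.28 rad/s

For a simple pendulum ω_n = √(g/L) = √(9.81/1.89) = √5.190 = 2.278 rad/s.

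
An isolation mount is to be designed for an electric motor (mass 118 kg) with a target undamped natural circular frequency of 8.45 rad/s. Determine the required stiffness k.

k = m·ω_n² = 118 × 8.450² = 118 × 71.40 = 8425 N/m.

8430 N/m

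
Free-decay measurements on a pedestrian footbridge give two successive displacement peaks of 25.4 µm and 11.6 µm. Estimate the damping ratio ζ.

Logarithmic decrement δ = (1/n)·ln(x₀/x_n) = (1/1)·ln(25.4/11.6) = (1/1)·ln(2.190) = 0.7837.
ζ = δ/√(4π² + δ²) = 0.7837/√(39.48 + 0.614) = 0.7837/6.332 = 0.1238.

0.124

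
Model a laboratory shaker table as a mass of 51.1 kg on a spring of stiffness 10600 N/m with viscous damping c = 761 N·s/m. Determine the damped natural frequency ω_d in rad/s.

12.3 rad/s

ω_n = √(k/m) = √(10600/51.1) = 14.40 rad/s.
Critical damping c_c = 2√(k·m) = 2√(10600 × 51.1) = 1472 N·s/m, so ζ = c/c_c = 761/1472 = 0.5170.
ω_d = ω_n√(1 − ζ²) = 14.40 × √(1 − 0.267) = 12.33 rad/s.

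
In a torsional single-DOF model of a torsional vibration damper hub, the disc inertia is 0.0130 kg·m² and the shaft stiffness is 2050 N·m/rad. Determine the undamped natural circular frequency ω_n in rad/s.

397 rad/s

ω_n = √(k_t/J) = √(2050/0.0130) = √157700 = 397.1 rad/s.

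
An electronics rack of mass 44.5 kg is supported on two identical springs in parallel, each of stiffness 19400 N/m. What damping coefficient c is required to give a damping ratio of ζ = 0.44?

1160 N·s/m

Parallel springs add: k_eq = 2 × 19400 = 38800 N/m.
c_c = 2√(k_eq·m) = 2√(38800 × 44.5) = 2628 N·s/m.
c = ζ·c_c = 0.44 × 2628 = 1156 N·s/m.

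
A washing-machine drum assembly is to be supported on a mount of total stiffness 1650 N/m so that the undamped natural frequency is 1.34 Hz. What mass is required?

ω_n = 2πf_n = 2π × 1.34 = 8.419 rad/s.
m = k/ω_n² = 1650/8.419² = 1650/70.89 = 23.28 kg.

23.3 kg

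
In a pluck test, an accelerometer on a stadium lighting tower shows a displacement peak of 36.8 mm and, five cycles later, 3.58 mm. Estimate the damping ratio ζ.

0.0740

Logarithmic decrement δ = (1/n)·ln(x₀/x_n) = (1/5)·ln(36.8/3.58) = (1/5)·ln(10.28) = 0.4660.
ζ = δ/√(4π² + δ²) = 0.4660/√(39.48 + 0.217) = 0.4660/6.300 = 0.07397.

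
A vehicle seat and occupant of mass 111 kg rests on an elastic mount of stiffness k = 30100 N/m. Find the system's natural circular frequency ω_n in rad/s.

16.5 rad/s

ω_n = √(k/m) = √(30100/111) = √271.2 = 16.47 rad/s.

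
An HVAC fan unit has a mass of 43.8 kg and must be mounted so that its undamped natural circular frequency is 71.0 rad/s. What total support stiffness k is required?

221000 N/m

k = m·ω_n² = 43.8 × 71.00² = 43.8 × 5041 = 220800 N/m.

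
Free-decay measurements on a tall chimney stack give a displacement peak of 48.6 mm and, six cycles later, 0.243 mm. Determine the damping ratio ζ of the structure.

Logarithmic decrement δ = (1/n)·ln(x₀/x_n) = (1/6)·ln(48.6/0.243) = (1/6)·ln(200.0) = 0.8831.
ζ = δ/√(4π² + δ²) = 0.8831/√(39.48 + 0.780) = 0.8831/6.345 = 0.1392.

0.139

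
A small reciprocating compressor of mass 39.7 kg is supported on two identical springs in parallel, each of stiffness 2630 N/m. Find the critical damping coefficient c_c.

914 N·s/m

Parallel springs add: k_eq = 2 × 2630 = 5260 N/m.
c_c = 2√(k_eq·m) = 2√(5260 × 39.7) = 2 × 457.0 = 913.9 N·s/m.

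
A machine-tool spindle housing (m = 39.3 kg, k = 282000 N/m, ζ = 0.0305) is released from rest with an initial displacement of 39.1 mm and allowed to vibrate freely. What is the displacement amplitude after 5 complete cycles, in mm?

Logarithmic decrement δ = 2πζ/√(1 − ζ²) = 2π × 0.03050/√(1 − 0.000930) = 0.1917.
After n cycles, x_n/x₀ = e^(−nδ), so x_5 = 39.1 × e^(−5 × 0.1917) = 39.1 × 0.3834 = 14.99 mm.

15.0 mm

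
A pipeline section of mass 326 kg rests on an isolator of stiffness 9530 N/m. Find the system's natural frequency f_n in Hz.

ω_n = √(k/m) = √(9530/326) = √29.23 = 5.407 rad/s.
f_n = ω_n/(2π) = 5.407/6.283 = 0.8605 Hz.

0.861 Hz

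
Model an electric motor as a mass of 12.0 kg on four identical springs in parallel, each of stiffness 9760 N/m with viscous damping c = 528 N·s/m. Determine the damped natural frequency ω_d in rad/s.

52.6 rad/s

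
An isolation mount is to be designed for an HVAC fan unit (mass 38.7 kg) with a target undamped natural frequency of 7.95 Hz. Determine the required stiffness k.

96600 N/m

ω_n = 2πf_n = 2π × 7.95 = 49.95 rad/s.
k = m·ω_n² = 38.7 × 49.95² = 38.7 × 2495 = 96560 N/m.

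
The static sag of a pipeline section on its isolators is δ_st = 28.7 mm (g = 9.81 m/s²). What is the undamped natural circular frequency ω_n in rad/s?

18.5 rad/s

ω_n = √(g/δ_st) = √(9.81/0.0287) = √341.8 = 18.49 rad/s.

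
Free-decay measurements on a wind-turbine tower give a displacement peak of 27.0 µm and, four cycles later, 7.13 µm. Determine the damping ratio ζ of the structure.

0.0529

Logarithmic decrement δ = (1/n)·ln(x₀/x_n) = (1/4)·ln(27.0/7.13) = (1/4)·ln(3.787) = 0.3329.
ζ = δ/√(4π² + δ²) = 0.3329/√(39.48 + 0.111) = 0.3329/6.292 = 0.05291.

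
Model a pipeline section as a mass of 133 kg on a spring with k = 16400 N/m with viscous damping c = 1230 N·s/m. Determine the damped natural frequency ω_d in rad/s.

ω_n = √(k/m) = √(16400/133) = 11.10 rad/s.
Critical damping c_c = 2√(k·m) = 2√(16400 × 133) = 2954 N·s/m, so ζ = c/c_c = 1230/2954 = 0.4164.
ω_d = ω_n√(1 − ζ²) = 11.10 × √(1 − 0.173) = 10.10 rad/s.

10.1 rad/s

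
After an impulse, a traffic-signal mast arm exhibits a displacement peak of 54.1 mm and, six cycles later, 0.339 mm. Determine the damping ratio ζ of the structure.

Logarithmic decrement δ = (1/n)·ln(x₀/x_n) = (1/6)·ln(54.1/0.339) = (1/6)·ln(159.6) = 0.8454.
ζ = δ/√(4π² + δ²) = 0.8454/√(39.48 + 0.715) = 0.8454/6.340 = 0.1334.

0.133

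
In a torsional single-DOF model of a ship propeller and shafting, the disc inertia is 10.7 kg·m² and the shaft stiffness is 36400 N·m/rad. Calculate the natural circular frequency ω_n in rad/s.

58.3 rad/s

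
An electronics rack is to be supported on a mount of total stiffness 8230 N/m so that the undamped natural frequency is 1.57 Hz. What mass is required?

84.6 kg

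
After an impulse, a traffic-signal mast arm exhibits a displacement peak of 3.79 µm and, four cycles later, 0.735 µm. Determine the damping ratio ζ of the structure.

0.0651

Logarithmic decrement δ = (1/n)·ln(x₀/x_n) = (1/4)·ln(3.79/0.735) = (1/4)·ln(5.156) = 0.4101.
ζ = δ/√(4π² + δ²) = 0.4101/√(39.48 + 0.168) = 0.4101/6.297 = 0.06512.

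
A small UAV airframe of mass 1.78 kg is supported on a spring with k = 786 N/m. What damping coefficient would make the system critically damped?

74.8 N·s/m

c_c = 2√(k·m) = 2√(786.0 × 1.78) = 2 × 37.40 = 74.81 N·s/m.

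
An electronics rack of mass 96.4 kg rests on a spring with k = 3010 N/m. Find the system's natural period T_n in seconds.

ω_n = √(k/m) = √(3010/96.4) = √31.22 = 5.588 rad/s.
T_n = 2π/ω_n = 6.283/5.588 = 1.124 s.

1.12 s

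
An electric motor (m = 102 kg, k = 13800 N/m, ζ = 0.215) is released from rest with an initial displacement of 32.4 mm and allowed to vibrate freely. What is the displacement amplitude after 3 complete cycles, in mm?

0.511 mm

Logarithmic decrement δ = 2πζ/√(1 − ζ²) = 2π × 0.2150/√(1 − 0.0462) = 1.383.
After n cycles, x_n/x₀ = e^(−nδ), so x_3 = 32.4 × e^(−3 × 1.383) = 32.4 × 0.01577 = 0.5109 mm.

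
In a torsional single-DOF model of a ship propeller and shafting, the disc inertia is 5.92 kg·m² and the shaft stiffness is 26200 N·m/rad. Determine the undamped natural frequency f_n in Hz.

ω_n = √(k_t/J) = √(26200/5.92) = √4426 = 66.53 rad/s.
f_n = ω_n/(2π) = 66.53/6.283 = 10.59 Hz.

10.6 Hz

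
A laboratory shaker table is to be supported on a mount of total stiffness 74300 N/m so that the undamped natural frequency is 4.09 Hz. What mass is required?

113 kg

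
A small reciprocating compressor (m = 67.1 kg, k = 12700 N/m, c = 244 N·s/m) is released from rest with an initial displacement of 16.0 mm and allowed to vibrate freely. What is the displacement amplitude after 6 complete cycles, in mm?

ζ = c/(2√(km)) = 244/(2√(12700 × 67.1)) = 244/1846 = 0.1322.
Logarithmic decrement δ = 2πζ/√(1 − ζ²) = 2π × 0.1322/√(1 − 0.0175) = 0.8377.
After n cycles, x_n/x₀ = e^(−nδ), so x_6 = 16.0 × e^(−6 × 0.8377) = 16.0 × 0.006563 = 0.1050 mm.

0.105 mm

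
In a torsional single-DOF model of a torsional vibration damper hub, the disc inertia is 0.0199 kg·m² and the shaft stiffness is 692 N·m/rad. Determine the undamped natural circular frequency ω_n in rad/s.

186 rad/s

ω_n = √(k_t/J) = √(692/0.0199) = √34770 = 186.5 rad/s.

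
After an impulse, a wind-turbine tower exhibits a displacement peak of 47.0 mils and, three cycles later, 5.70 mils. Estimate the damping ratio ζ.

Logarithmic decrement δ = (1/n)·ln(x₀/x_n) = (1/3)·ln(47.0/5.70) = (1/3)·ln(8.246) = 0.7032.
ζ = δ/√(4π² + δ²) = 0.7032/√(39.48 + 0.495) = 0.7032/6.322 = 0.1112.

0.111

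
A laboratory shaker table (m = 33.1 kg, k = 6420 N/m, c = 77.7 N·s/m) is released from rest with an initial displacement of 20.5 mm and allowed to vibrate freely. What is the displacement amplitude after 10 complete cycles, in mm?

ζ = c/(2√(km)) = 77.7/(2√(6420 × 33.1)) = 77.7/922.0 = 0.08428.
Logarithmic decrement δ = 2πζ/√(1 − ζ²) = 2π × 0.08428/√(1 − 0.00710) = 0.5314.
After n cycles, x_n/x₀ = e^(−nδ), so x_10 = 20.5 × e^(−10 × 0.5314) = 20.5 × 0.004921 = 0.1009 mm.

0.101 mm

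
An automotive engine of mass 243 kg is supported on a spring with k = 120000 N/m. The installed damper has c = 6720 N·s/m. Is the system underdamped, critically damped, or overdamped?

underdamped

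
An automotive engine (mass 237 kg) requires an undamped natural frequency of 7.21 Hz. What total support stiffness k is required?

ω_n = 2πf_n = 2π × 7.21 = 45.30 rad/s.
k = m·ω_n² = 237 × 45.30² = 237 × 2052 = 486400 N/m.

486000 N/m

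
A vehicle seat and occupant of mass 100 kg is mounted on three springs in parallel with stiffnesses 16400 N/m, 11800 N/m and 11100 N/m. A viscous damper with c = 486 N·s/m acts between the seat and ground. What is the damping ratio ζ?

0.123

Parallel springs add: k_eq = 16400 + 11800 + 11100 = 39300 N/m.
ω_n = √(k_eq/m) = √(39300/100) = 19.82 rad/s.
Critical damping c_c = 2√(k_eq·m) = 2√(39300 × 100) = 3965 N·s/m, so ζ = c/c_c = 486/3965 = 0.1226.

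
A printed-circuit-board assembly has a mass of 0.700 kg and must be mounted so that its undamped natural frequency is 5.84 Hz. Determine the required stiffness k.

943 N/m

ω_n = 2πf_n = 2π × 5.84 = 36.69 rad/s.
k = m·ω_n² = 0.700 × 36.69² = 0.700 × 1346 = 942.5 N/m.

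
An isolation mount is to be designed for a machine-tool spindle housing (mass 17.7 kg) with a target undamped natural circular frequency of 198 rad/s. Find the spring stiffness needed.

694000 N/m

k = m·ω_n² = 17.7 × 198.0² = 17.7 × 39200 = 693900 N/m.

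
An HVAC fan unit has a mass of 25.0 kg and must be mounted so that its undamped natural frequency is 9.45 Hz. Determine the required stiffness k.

ω_n = 2πf_n = 2π × 9.45 = 59.38 rad/s.
k = m·ω_n² = 25.0 × 59.38² = 25.0 × 3526 = 88140 N/m.

88100 N/m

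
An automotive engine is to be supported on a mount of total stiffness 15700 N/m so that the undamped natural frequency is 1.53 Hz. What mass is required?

ω_n = 2πf_n = 2π × 1.53 = 9.613 rad/s.
m = k/ω_n² = 15700/9.613² = 15700/92.42 = 169.9 kg.

170 kg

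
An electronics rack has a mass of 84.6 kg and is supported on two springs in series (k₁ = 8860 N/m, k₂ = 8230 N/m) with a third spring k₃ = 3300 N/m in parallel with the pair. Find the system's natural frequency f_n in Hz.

Series pair: k_s = k₁k₂/(k₁+k₂) = (8860)(8230)/(8860 + 8230) = 4267 N/m. In parallel with k₃: k_eq = 4267 + 3300 = 7567 N/m.
ω_n = √(k_eq/m) = √(7567/84.6) = √89.44 = 9.457 rad/s.
f_n = ω_n/(2π) = 9.457/6.283 = 1.505 Hz.

1.51 Hz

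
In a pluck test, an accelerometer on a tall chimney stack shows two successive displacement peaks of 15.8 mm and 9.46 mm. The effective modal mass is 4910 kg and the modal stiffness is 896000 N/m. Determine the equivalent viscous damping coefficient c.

10800 N·s/m

Logarithmic decrement δ = (1/n)·ln(x₀/x_n) = (1/1)·ln(15.8/9.46) = (1/1)·ln(1.670) = 0.5129.
ζ = δ/√(4π² + δ²) = 0.5129/√(39.48 + 0.263) = 0.5129/6.304 = 0.08137.
c = ζ · 2√(km) = 0.08137 × 2√(896000 × 4910) = 0.08137 × 132700 = 10790 N·s/m.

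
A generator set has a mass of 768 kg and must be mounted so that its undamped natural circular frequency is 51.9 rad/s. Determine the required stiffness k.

2070000 N/m

k = m·ω_n² = 768 × 51.90² = 768 × 2694 = 2069000 N/m.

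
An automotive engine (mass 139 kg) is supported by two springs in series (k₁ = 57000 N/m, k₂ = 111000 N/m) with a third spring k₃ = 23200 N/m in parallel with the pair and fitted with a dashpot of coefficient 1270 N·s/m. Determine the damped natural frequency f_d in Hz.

3.25 Hz

Series pair: k_s = k₁k₂/(k₁+k₂) = (57000)(111000)/(57000 + 111000) = 37660 N/m. In parallel with k₃: k_eq = 37660 + 23200 = 60860 N/m.
ω_n = √(k_eq/m) = √(60860/139) = 20.92 rad/s.
Critical damping c_c = 2√(k_eq·m) = 2√(60860 × 139) = 5817 N·s/m, so ζ = c/c_c = 1270/5817 = 0.2183.
ω_d = ω_n√(1 − ζ²) = 20.92 × √(1 − 0.0477) = 20.42 rad/s.
f_d = ω_d/(2π) = 3.250 Hz.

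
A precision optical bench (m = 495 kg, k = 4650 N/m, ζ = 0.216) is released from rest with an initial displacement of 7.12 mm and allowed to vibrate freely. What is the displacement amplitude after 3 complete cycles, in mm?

0.110 mm

Logarithmic decrement δ = 2πζ/√(1 − ζ²) = 2π × 0.2160/√(1 − 0.0467) = 1.390.
After n cycles, x_n/x₀ = e^(−nδ), so x_3 = 7.12 × e^(−3 × 1.390) = 7.12 × 0.01545 = 0.1100 mm.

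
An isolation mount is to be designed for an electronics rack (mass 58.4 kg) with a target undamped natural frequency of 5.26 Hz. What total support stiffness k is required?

63800 N/m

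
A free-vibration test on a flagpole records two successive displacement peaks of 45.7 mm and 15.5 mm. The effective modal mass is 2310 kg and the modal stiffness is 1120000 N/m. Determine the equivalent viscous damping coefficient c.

17300 N·s/m

Logarithmic decrement δ = (1/n)·ln(x₀/x_n) = (1/1)·ln(45.7/15.5) = (1/1)·ln(2.948) = 1.081.
ζ = δ/√(4π² + δ²) = 1.081/√(39.48 + 1.17) = 1.081/6.376 = 0.1696.
c = ζ · 2√(km) = 0.1696 × 2√(1120000 × 2310) = 0.1696 × 101700 = 17250 N·s/m.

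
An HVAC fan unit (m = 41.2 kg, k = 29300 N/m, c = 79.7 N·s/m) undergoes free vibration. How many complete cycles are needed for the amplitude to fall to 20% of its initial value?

8 cycles

ζ = c/(2√(km)) = 79.7/(2√(29300 × 41.2)) = 79.7/2197 = 0.03627.
Logarithmic decrement δ = 2πζ/√(1 − ζ²) = 2π × 0.03627/√(1 − 0.00132) = 0.2280.
x_n/x₀ = e^(−nδ) ≤ 0.2; take ln: n ≥ ln(1/0.2)/δ = 1.609/0.2280 = 7.058.
So 8 complete cycles are required.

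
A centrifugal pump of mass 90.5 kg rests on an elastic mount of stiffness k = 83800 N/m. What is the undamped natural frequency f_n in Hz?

ω_n = √(k/m) = √(83800/90.5) = √926.0 = 30.43 rad/s.
f_n = ω_n/(2π) = 30.43/6.283 = 4.843 Hz.

4.84 Hz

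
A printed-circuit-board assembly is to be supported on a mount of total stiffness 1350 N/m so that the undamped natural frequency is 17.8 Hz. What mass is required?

0.108 kg

ω_n = 2πf_n = 2π × 17.8 = 111.8 rad/s.
m = k/ω_n² = 1350/111.8² = 1350/12510 = 0.1079 kg.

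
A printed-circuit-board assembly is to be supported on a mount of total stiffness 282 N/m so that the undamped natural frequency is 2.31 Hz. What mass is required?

ω_n = 2πf_n = 2π × 2.31 = 14.51 rad/s.
m = k/ω_n² = 282/14.51² = 282/210.7 = 1.339 kg.

1.34 kg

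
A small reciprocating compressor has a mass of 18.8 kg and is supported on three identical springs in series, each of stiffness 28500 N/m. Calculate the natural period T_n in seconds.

0.280 s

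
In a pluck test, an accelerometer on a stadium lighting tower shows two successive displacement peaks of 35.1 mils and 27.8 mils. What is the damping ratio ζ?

0.0371

Logarithmic decrement δ = (1/n)·ln(x₀/x_n) = (1/1)·ln(35.1/27.8) = (1/1)·ln(1.263) = 0.2332.
ζ = δ/√(4π² + δ²) = 0.2332/√(39.48 + 0.0544) = 0.2332/6.288 = 0.03708.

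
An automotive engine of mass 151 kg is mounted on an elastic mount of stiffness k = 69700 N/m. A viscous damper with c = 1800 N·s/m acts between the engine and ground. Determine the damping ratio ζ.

ω_n = √(k/m) = √(69700/151) = 21.48 rad/s.
Critical damping c_c = 2√(k·m) = 2√(69700 × 151) = 6488 N·s/m, so ζ = c/c_c = 1800/6488 = 0.2774.

0.277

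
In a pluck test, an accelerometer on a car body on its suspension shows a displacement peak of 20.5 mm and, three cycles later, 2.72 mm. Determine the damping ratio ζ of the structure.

Logarithmic decrement δ = (1/n)·ln(x₀/x_n) = (1/3)·ln(20.5/2.72) = (1/3)·ln(7.537) = 0.6733.
ζ = δ/√(4π² + δ²) = 0.6733/√(39.48 + 0.453) = 0.6733/6.319 = 0.1065.

0.107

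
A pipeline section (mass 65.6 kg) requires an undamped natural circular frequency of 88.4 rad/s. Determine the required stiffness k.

k = m·ω_n² = 65.6 × 88.40² = 65.6 × 7815 = 512600 N/m.

513000 N/m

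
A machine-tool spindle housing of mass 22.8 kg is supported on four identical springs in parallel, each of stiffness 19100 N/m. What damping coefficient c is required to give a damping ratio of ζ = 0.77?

2030 N·s/m

Parallel springs add: k_eq = 4 × 19100 = 76400 N/m.
c_c = 2√(k_eq·m) = 2√(76400 × 22.8) = 2640 N·s/m.
c = ζ·c_c = 0.77 × 2640 = 2033 N·s/m.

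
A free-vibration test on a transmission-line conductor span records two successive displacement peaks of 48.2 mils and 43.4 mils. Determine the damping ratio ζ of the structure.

0.0167

Logarithmic decrement δ = (1/n)·ln(x₀/x_n) = (1/1)·ln(48.2/43.4) = (1/1)·ln(1.111) = 0.1049.
ζ = δ/√(4π² + δ²) = 0.1049/√(39.48 + 0.0110) = 0.1049/6.284 = 0.01669.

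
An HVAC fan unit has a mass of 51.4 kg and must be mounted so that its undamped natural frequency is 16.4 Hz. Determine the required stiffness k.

ω_n = 2πf_n = 2π × 16.4 = 103.0 rad/s.
k = m·ω_n² = 51.4 × 103.0² = 51.4 × 10620 = 545800 N/m.

546000 N/m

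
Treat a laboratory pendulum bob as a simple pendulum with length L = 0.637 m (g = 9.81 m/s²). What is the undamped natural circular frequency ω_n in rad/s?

3.92 rad/s

For a simple pendulum ω_n = √(g/L) = √(9.81/0.637) = √15.40 = 3.924 rad/s.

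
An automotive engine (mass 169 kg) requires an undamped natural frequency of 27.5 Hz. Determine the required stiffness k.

ω_n = 2πf_n = 2π × 27.5 = 172.8 rad/s.
k = m·ω_n² = 169 × 172.8² = 169 × 29860 = 5046000 N/m.

5050000 N/m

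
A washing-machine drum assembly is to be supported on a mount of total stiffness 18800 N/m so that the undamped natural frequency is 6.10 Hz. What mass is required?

12.8 kg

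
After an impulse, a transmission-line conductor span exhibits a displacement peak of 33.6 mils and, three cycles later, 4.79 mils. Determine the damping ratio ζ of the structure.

Logarithmic decrement δ = (1/n)·ln(x₀/x_n) = (1/3)·ln(33.6/4.79) = (1/3)·ln(7.015) = 0.6493.
ζ = δ/√(4π² + δ²) = 0.6493/√(39.48 + 0.422) = 0.6493/6.317 = 0.1028.

0.103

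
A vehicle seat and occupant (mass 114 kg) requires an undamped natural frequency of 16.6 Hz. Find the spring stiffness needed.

1240000 N/m

ω_n = 2πf_n = 2π × 16.6 = 104.3 rad/s.
k = m·ω_n² = 114 × 104.3² = 114 × 10880 = 1240000 N/m.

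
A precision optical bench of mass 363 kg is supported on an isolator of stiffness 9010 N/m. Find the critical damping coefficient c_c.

3620 N·s/m

c_c = 2√(k·m) = 2√(9010 × 363) = 2 × 1808 = 3617 N·s/m.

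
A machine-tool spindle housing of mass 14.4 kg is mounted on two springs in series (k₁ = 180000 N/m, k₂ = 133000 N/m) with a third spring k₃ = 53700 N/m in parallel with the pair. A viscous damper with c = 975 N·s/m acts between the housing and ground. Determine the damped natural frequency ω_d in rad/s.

Series pair: k_s = k₁k₂/(k₁+k₂) = (180000)(133000)/(180000 + 133000) = 76490 N/m. In parallel with k₃: k_eq = 76490 + 53700 = 130200 N/m.
ω_n = √(k_eq/m) = √(130200/14.4) = 95.08 rad/s.
Critical damping c_c = 2√(k_eq·m) = 2√(130200 × 14.4) = 2738 N·s/m, so ζ = c/c_c = 975/2738 = 0.3561.
ω_d = ω_n√(1 − ζ²) = 95.08 × √(1 − 0.127) = 88.85 rad/s.

88.9 rad/s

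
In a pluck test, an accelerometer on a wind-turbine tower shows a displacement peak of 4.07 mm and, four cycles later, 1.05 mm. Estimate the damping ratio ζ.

0.0538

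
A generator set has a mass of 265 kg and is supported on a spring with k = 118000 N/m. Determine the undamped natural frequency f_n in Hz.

3.36 Hz

ω_n = √(k/m) = √(118000/265) = √445.3 = 21.10 rad/s.
f_n = ω_n/(2π) = 21.10/6.283 = 3.358 Hz.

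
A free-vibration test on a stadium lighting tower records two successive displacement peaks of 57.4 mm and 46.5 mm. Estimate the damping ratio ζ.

Logarithmic decrement δ = (1/n)·ln(x₀/x_n) = (1/1)·ln(57.4/46.5) = (1/1)·ln(1.234) = 0.2106.
ζ = δ/√(4π² + δ²) = 0.2106/√(39.48 + 0.0443) = 0.2106/6.287 = 0.03350.

0.0335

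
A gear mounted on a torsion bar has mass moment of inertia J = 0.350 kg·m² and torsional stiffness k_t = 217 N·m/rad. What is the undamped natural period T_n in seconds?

0.252 s

ω_n = √(k_t/J) = √(217/0.350) = √620.0 = 24.90 rad/s.
T_n = 2π/ω_n = 6.283/24.90 = 0.2523 s.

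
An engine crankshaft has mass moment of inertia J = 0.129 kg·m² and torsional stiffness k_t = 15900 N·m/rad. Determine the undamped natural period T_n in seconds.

0.0179 s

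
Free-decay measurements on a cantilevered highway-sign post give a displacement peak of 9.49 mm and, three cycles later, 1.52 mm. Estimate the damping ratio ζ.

Logarithmic decrement δ = (1/n)·ln(x₀/x_n) = (1/3)·ln(9.49/1.52) = (1/3)·ln(6.243) = 0.6105.
ζ = δ/√(4π² + δ²) = 0.6105/√(39.48 + 0.373) = 0.6105/6.313 = 0.09671.

0.0967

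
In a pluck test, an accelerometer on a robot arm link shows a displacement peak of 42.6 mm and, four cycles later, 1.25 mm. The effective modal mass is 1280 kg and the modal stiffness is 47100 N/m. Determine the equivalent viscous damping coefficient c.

2160 N·s/m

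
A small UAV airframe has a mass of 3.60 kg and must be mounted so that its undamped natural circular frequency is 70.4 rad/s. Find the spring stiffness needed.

17800 N/m

k = m·ω_n² = 3.60 × 70.40² = 3.60 × 4956 = 17840 N/m.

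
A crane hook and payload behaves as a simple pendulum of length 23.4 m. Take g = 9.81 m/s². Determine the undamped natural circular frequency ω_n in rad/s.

For a simple pendulum ω_n = √(g/L) = √(9.81/23.4) = √0.4192 = 0.6475 rad/s.

0.647 rad/s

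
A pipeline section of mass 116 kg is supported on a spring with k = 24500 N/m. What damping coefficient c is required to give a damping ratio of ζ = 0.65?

2190 N·s/m

c_c = 2√(k·m) = 2√(24500 × 116) = 3372 N·s/m.
c = ζ·c_c = 0.65 × 3372 = 2192 N·s/m.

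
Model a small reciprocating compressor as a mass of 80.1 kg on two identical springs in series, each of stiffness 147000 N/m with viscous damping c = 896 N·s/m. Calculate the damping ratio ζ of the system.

Series springs: 1/k_eq = 2/147000, so k_eq = 147000/2 = 73500 N/m.
ω_n = √(k_eq/m) = √(73500/80.1) = 30.29 rad/s.
Critical damping c_c = 2√(k_eq·m) = 2√(73500 × 80.1) = 4853 N·s/m, so ζ = c/c_c = 896/4853 = 0.1846.

0.185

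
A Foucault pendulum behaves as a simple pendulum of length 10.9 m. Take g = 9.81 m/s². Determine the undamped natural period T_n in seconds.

For a simple pendulum ω_n = √(g/L) = √(9.81/10.9) = √0.9000 = 0.9487 rad/s.
T_n = 2π/ω_n = 6.283/0.9487 = 6.623 s.

6.62 s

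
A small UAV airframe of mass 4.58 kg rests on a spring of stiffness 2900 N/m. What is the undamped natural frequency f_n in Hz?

4.00 Hz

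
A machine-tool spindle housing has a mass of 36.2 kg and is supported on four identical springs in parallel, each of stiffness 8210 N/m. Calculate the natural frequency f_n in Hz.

4.79 Hz

Parallel springs add: k_eq = 4 × 8210 = 32840 N/m.
ω_n = √(k_eq/m) = √(32840/36.2) = √907.2 = 30.12 rad/s.
f_n = ω_n/(2π) = 30.12/6.283 = 4.794 Hz.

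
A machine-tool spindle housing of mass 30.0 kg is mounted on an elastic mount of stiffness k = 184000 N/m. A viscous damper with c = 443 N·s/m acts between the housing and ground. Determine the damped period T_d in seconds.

ω_n = √(k/m) = √(184000/30.0) = 78.32 rad/s.
Critical damping c_c = 2√(k·m) = 2√(184000 × 30.0) = 4699 N·s/m, so ζ = c/c_c = 443/4699 = 0.09428.
ω_d = ω_n√(1 − ζ²) = 78.32 × √(1 − 0.00889) = 77.97 rad/s.
T_d = 2π/ω_d = 0.08059 s.

0.0806 s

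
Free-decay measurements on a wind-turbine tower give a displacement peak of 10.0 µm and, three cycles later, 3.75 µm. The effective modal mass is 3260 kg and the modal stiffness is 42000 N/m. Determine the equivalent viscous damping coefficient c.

Logarithmic decrement δ = (1/n)·ln(x₀/x_n) = (1/3)·ln(10.0/3.75) = (1/3)·ln(2.667) = 0.3269.
ζ = δ/√(4π² + δ²) = 0.3269/√(39.48 + 0.107) = 0.3269/6.292 = 0.05196.
c = ζ · 2√(km) = 0.05196 × 2√(42000 × 3260) = 0.05196 × 23400 = 1216 N·s/m.

1220 N·s/m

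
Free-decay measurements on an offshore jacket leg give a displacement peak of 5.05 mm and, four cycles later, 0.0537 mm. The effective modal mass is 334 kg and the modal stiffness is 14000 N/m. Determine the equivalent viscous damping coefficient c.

769 N·s/m

Logarithmic decrement δ = (1/n)·ln(x₀/x_n) = (1/4)·ln(5.05/0.0537) = (1/4)·ln(94.04) = 1.136.
ζ = δ/√(4π² + δ²) = 1.136/√(39.48 + 1.29) = 1.136/6.385 = 0.1779.
c = ζ · 2√(km) = 0.1779 × 2√(14000 × 334) = 0.1779 × 4325 = 769.4 N·s/m.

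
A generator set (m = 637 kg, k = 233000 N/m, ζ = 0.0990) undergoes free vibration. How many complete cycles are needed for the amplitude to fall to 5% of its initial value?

Logarithmic decrement δ = 2πζ/√(1 − ζ²) = 2π × 0.09900/√(1 − 0.00980) = 0.6251.
x_n/x₀ = e^(−nδ) ≤ 0.05; take ln: n ≥ ln(1/0.05)/δ = 2.996/0.6251 = 4.792.
So 5 complete cycles are required.

5 cycles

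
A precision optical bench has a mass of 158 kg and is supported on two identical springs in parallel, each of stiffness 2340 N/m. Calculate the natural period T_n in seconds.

Parallel springs add: k_eq = 2 × 2340 = 4680 N/m.
ω_n = √(k_eq/m) = √(4680/158) = √29.62 = 5.442 rad/s.
T_n = 2π/ω_n = 6.283/5.442 = 1.154 s.

1.15 s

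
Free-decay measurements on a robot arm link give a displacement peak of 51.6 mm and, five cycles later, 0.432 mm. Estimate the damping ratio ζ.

Logarithmic decrement δ = (1/n)·ln(x₀/x_n) = (1/5)·ln(51.6/0.432) = (1/5)·ln(119.4) = 0.9566.
ζ = δ/√(4π² + δ²) = 0.9566/√(39.48 + 0.915) = 0.9566/6.356 = 0.1505.

0.151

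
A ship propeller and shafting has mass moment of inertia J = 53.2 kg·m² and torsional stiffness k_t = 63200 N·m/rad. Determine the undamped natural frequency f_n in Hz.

5.49 Hz

ω_n = √(k_t/J) = √(63200/53.2) = √1188 = 34.47 rad/s.
f_n = ω_n/(2π) = 34.47/6.283 = 5.486 Hz.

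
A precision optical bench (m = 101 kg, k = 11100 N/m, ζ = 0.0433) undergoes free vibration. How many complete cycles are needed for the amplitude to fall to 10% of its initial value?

9 cycles

Logarithmic decrement δ = 2πζ/√(1 − ζ²) = 2π × 0.04330/√(1 − 0.00187) = 0.2723.
x_n/x₀ = e^(−nδ) ≤ 0.1; take ln: n ≥ ln(1/0.1)/δ = 2.303/0.2723 = 8.456.
So 9 complete cycles are required.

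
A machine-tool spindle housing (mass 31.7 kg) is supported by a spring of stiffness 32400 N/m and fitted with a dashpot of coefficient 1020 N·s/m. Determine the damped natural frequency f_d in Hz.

4.40 Hz

ω_n = √(k/m) = √(32400/31.7) = 31.97 rad/s.
Critical damping c_c = 2√(k·m) = 2√(32400 × 31.7) = 2027 N·s/m, so ζ = c/c_c = 1020/2027 = 0.5032.
ω_d = ω_n√(1 − ζ²) = 31.97 × √(1 − 0.253) = 27.63 rad/s.
f_d = ω_d/(2π) = 4.397 Hz.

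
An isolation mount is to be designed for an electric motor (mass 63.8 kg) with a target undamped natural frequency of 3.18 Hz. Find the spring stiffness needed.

ω_n = 2πf_n = 2π × 3.18 = 19.98 rad/s.
k = m·ω_n² = 63.8 × 19.98² = 63.8 × 399.2 = 25470 N/m.

25500 N/m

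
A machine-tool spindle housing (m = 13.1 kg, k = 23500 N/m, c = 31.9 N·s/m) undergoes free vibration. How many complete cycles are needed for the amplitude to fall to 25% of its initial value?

8 cycles

ζ = c/(2√(km)) = 31.9/(2√(23500 × 13.1)) = 31.9/1110 = 0.02875.
Logarithmic decrement δ = 2πζ/√(1 − ζ²) = 2π × 0.02875/√(1 − 0.000826) = 0.1807.
x_n/x₀ = e^(−nδ) ≤ 0.25; take ln: n ≥ ln(1/0.25)/δ = 1.386/0.1807 = 7.672.
So 8 complete cycles are required.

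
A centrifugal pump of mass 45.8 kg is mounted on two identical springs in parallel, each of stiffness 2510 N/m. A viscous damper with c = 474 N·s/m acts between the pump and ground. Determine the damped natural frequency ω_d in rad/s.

9.10 rad/s

Parallel springs add: k_eq = 2 × 2510 = 5020 N/m.
ω_n = √(k_eq/m) = √(5020/45.8) = 10.47 rad/s.
Critical damping c_c = 2√(k_eq·m) = 2√(5020 × 45.8) = 959.0 N·s/m, so ζ = c/c_c = 474/959.0 = 0.4943.
ω_d = ω_n√(1 − ζ²) = 10.47 × √(1 − 0.244) = 9.101 rad/s.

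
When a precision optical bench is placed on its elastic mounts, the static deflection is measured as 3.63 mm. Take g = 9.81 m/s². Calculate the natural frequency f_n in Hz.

8.27 Hz

ω_n = √(g/δ_st) = √(9.81/0.00363) = √2702 = 51.99 rad/s.
f_n = ω_n/(2π) = 51.99/6.283 = 8.274 Hz.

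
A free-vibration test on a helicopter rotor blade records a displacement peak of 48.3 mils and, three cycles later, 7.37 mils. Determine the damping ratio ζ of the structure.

Logarithmic decrement δ = (1/n)·ln(x₀/x_n) = (1/3)·ln(48.3/7.37) = (1/3)·ln(6.554) = 0.6267.
ζ = δ/√(4π² + δ²) = 0.6267/√(39.48 + 0.393) = 0.6267/6.314 = 0.09925.

0.0992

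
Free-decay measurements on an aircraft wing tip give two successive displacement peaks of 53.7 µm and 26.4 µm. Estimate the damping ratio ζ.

Logarithmic decrement δ = (1/n)·ln(x₀/x_n) = (1/1)·ln(53.7/26.4) = (1/1)·ln(2.034) = 0.7100.
ζ = δ/√(4π² + δ²) = 0.7100/√(39.48 + 0.504) = 0.7100/6.323 = 0.1123.

0.112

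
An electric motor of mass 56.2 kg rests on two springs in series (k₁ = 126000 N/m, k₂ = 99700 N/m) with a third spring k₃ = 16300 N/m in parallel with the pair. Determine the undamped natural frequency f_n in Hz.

5.70 Hz

Series pair: k_s = k₁k₂/(k₁+k₂) = (126000)(99700)/(126000 + 99700) = 55660 N/m. In parallel with k₃: k_eq = 55660 + 16300 = 71960 N/m.
ω_n = √(k_eq/m) = √(71960/56.2) = √1280 = 35.78 rad/s.
f_n = ω_n/(2π) = 35.78/6.283 = 5.695 Hz.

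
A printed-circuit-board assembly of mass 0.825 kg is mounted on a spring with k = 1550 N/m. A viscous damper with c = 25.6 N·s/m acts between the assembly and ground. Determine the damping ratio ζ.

0.358

ω_n = √(k/m) = √(1550/0.825) = 43.34 rad/s.
Critical damping c_c = 2√(k·m) = 2√(1550 × 0.825) = 71.52 N·s/m, so ζ = c/c_c = 25.6/71.52 = 0.3579.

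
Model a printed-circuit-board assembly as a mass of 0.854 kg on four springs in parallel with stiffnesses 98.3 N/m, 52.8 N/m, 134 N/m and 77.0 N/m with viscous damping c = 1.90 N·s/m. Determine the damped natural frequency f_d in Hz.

3.27 Hz

Parallel springs add: k_eq = 98.3 + 52.8 + 134 + 77.0 = 362.1 N/m.
ω_n = √(k_eq/m) = √(362.1/0.854) = 20.59 rad/s.
Critical damping c_c = 2√(k_eq·m) = 2√(362.1 × 0.854) = 35.17 N·s/m, so ζ = c/c_c = 1.90/35.17 = 0.05402.
ω_d = ω_n√(1 − ζ²) = 20.59 × √(1 − 0.00292) = 20.56 rad/s.
f_d = ω_d/(2π) = 3.272 Hz.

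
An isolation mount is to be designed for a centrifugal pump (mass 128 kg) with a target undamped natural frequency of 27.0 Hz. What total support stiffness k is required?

3680000 N/m

ω_n = 2πf_n = 2π × 27.0 = 169.6 rad/s.
k = m·ω_n² = 128 × 169.6² = 128 × 28780 = 3684000 N/m.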